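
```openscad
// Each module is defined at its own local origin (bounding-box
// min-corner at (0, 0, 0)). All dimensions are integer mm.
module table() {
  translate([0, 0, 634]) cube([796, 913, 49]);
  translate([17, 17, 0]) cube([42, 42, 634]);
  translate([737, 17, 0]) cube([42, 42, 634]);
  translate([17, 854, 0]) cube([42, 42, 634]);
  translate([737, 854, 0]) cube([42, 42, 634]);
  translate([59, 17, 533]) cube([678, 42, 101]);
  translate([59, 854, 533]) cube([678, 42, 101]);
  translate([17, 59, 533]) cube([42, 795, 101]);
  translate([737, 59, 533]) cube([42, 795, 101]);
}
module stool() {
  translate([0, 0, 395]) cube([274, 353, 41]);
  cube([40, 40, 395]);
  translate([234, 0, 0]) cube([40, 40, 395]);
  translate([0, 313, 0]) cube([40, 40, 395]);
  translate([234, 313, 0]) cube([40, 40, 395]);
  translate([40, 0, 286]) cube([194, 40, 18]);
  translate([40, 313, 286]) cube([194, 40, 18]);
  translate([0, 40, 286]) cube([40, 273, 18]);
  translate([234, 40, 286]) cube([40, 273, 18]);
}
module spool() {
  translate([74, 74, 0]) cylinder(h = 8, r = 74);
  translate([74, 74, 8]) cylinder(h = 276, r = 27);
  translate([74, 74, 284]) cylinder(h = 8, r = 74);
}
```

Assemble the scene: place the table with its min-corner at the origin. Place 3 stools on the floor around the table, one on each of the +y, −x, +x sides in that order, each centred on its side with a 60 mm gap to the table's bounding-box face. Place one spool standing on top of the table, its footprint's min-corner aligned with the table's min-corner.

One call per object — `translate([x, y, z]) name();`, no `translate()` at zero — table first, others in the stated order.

table();
translate([261, 973, 0]) stool();
translate([-334, 280, 0]) stool();
translate([856, 280, 0]) stool();
translate([0, 0, 683]) spool();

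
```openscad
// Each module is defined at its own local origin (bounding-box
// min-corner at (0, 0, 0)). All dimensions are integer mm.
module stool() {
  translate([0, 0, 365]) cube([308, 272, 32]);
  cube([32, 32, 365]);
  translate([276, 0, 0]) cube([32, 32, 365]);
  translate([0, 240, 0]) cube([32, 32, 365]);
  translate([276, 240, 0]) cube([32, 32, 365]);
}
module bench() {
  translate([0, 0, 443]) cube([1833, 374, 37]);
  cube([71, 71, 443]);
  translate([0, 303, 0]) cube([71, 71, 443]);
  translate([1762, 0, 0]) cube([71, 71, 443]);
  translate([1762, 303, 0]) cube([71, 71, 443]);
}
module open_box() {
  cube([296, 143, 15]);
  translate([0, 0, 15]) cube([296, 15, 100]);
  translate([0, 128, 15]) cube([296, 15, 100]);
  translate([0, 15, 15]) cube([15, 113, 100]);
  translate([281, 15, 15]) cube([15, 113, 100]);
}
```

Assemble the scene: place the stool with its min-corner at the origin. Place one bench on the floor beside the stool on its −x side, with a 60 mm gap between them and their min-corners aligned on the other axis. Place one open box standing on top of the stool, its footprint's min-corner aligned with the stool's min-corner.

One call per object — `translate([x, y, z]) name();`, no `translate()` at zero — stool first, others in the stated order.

stool();
translate([-1893, 0, 0]) bench();
translate([0, 0, 397]) open_box();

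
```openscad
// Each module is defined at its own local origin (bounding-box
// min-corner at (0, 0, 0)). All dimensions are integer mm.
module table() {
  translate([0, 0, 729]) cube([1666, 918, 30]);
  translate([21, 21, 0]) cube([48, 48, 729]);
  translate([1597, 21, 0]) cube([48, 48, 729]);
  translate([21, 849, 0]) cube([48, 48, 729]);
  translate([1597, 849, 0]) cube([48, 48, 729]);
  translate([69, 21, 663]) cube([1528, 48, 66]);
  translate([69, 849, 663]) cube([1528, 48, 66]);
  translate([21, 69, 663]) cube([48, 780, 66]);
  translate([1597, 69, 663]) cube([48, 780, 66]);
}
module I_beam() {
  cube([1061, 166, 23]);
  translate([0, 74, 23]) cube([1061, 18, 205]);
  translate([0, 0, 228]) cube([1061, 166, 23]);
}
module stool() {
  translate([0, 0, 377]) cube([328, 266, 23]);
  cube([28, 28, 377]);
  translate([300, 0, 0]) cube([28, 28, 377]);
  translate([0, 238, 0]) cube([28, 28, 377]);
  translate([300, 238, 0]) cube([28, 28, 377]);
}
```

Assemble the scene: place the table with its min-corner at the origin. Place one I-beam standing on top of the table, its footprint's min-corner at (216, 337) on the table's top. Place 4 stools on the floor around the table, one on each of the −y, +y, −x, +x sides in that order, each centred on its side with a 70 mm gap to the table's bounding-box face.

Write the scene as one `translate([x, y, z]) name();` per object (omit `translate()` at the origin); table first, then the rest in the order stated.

table();
translate([216, 337, 759]) I_beam();
translate([669, -336, 0]) stool();
translate([669, 988, 0]) stool();
translate([-398, 326, 0]) stool();
translate([1736, 326, 0]) stool();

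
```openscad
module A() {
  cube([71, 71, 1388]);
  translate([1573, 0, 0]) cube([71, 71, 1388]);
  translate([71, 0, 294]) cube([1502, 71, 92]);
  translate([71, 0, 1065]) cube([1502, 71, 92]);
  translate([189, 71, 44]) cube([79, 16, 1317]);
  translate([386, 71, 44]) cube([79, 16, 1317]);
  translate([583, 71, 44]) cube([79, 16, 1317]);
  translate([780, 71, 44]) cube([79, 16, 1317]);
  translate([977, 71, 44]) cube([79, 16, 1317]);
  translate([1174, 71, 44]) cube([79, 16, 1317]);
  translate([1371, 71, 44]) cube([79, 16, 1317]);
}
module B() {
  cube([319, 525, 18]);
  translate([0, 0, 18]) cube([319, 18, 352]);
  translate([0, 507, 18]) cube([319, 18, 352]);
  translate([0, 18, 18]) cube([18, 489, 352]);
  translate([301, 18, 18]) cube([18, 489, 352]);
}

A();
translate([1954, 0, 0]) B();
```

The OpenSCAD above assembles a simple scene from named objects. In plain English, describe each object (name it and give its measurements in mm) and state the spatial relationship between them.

A is a fence section. Two 71×71 mm posts, 1388 mm tall, stand on the floor with a clear span of 1502 mm between their inner faces. Two horizontal rails of 71×92 mm section span the gap between the posts with their undersides at z = 294 mm and z = 1065 mm, flush with the posts' −y face. 7 pickets, each 79 mm wide, 16 mm thick and 1317 mm tall, are fixed to the +y face of the rails with their bottoms at z = 44 mm, evenly spaced across the span with equal gaps (rounded down to the nearest mm) at the −x end and between each pair — any rounding remainder accumulates at the +x end.

B is an open storage box with external size 319×525×370 mm and wall thickness 18 mm (the base is also 18 mm thick). The base covers the whole footprint; the four walls stand on the base, with the y-facing walls full-width and the x-facing walls fitting between their inner faces.

The open box is on the floor beside the fence section on its +x side.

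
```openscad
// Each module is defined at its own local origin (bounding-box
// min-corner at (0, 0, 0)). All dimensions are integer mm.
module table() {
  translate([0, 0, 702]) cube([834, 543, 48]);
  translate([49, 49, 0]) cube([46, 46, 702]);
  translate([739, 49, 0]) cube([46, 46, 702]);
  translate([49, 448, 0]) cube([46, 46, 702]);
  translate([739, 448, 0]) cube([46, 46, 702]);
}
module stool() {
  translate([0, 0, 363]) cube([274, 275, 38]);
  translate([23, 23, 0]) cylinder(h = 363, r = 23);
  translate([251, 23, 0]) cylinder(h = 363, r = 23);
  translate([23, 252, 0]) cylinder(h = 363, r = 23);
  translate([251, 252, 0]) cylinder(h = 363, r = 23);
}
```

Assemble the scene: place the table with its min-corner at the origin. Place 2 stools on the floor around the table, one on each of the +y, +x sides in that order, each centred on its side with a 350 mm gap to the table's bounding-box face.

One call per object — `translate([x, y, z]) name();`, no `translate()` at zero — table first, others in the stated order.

table();
translate([280, 893, 0]) stool();
translate([1184, 134, 0]) stool();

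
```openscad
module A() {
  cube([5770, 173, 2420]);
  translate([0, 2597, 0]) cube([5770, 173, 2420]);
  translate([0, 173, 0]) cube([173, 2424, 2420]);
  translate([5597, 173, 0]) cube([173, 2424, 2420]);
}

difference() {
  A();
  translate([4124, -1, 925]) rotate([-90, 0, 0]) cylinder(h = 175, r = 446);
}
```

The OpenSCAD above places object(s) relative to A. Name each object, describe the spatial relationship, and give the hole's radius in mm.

The subtracted cylinder has r = 446 mm.

A is a house frame. The house frame has a circular hole through its front wall. The hole's radius is 446 mm.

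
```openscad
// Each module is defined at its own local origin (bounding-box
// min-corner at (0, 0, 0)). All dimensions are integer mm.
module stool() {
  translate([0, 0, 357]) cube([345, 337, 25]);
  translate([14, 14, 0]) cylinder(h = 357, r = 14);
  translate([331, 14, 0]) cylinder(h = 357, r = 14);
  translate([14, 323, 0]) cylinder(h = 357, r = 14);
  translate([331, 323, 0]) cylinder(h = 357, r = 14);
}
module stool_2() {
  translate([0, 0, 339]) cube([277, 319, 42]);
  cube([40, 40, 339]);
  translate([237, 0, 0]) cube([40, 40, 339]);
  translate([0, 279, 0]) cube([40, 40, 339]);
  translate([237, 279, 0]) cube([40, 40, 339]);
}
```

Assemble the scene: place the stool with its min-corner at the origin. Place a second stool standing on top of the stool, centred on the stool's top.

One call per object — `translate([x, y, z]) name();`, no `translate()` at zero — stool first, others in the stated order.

stool();
translate([34, 9, 382]) stool_2();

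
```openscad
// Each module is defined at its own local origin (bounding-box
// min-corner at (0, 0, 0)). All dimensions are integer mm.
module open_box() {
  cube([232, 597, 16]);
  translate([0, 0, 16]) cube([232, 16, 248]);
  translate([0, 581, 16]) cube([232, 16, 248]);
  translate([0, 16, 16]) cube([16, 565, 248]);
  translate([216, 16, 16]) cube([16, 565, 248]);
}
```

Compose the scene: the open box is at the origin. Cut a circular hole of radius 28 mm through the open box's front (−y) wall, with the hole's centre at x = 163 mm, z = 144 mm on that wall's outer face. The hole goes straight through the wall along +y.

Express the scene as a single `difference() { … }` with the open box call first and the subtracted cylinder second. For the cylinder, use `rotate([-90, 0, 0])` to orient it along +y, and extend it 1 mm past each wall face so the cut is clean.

difference() {
  open_box();
  translate([163, -1, 144]) rotate([-90, 0, 0]) cylinder(h = 18, r = 28);
}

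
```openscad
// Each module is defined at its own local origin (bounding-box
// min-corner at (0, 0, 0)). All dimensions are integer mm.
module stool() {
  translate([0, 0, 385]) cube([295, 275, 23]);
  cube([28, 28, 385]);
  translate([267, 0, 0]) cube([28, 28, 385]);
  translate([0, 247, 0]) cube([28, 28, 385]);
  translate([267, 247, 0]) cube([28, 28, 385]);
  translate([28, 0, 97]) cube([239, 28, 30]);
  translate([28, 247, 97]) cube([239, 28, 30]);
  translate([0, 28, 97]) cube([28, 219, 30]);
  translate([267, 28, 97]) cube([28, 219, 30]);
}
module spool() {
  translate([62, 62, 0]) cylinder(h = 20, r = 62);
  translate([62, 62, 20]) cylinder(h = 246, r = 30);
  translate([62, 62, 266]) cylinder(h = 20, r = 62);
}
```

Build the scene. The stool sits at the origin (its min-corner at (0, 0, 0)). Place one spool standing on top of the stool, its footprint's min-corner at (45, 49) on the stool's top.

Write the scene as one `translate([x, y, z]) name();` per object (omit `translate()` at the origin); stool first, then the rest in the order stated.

stool();
translate([45, 49, 408]) spool();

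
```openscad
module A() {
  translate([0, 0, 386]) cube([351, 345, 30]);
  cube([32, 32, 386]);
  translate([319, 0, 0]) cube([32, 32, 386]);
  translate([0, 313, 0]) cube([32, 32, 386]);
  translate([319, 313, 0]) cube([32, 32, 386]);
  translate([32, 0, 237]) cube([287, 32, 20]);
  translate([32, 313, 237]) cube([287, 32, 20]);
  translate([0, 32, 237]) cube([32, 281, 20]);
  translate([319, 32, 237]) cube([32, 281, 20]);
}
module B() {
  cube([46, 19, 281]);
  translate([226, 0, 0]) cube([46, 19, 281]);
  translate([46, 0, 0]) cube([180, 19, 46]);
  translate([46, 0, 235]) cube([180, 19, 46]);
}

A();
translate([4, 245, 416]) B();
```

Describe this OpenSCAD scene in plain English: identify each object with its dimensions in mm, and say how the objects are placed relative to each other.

A is a four-legged stool. The seat is 351×345 mm, 30 mm thick, top at z = 416 mm. It stands on four square legs, each 32×32 mm in cross-section, from z = 0 to the seat underside, each flush with a corner of the seat. Four stretchers, 32 mm wide and 20 mm tall, connect adjacent legs with their undersides at z = 237 mm, each running between the inner faces of the legs it joins and aligned with the legs' outer faces on the other axis.

B is a rectangular picture frame lying in the x–z plane (depth along y). The opening is 180 mm wide (x) by 189 mm tall (z), surrounded by a border 46 mm wide on all four sides. The frame is 19 mm deep and is made of two full-height vertical stiles with two horizontal rails fitted between them.

The picture frame is on top of the stool.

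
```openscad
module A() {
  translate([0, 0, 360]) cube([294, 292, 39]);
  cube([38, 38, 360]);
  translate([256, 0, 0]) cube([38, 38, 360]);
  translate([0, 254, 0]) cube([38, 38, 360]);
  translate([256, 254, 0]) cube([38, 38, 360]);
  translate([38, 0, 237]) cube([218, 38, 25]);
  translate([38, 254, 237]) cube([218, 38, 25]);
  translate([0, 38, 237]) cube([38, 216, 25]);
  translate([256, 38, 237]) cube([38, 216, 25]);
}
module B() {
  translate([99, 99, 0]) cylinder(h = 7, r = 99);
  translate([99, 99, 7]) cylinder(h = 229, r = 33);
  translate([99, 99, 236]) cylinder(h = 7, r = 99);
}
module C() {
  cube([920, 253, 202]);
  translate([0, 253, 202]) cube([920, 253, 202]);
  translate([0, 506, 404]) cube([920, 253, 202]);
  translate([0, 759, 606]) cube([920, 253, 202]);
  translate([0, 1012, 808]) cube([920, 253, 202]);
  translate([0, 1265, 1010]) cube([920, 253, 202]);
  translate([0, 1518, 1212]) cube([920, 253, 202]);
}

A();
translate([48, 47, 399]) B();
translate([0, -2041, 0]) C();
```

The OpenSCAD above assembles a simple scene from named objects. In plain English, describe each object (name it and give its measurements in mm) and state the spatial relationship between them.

A is a simple wooden stool: a rectangular seat 294 mm (x) by 292 mm (y), 39 mm thick, top face at z = 399 mm, on four square legs, each 38×38 mm in cross-section. The legs rest on z = 0, each flush with a corner of the seat. Four stretchers, 38 mm wide and 25 mm tall, connect adjacent legs with their undersides at z = 237 mm, each running between the inner faces of the legs it joins and aligned with the legs' outer faces on the other axis.

B is a spool: two coaxial disc flanges of radius 99 mm and thickness 7 mm, joined by a core cylinder of radius 33 mm and height 229 mm. The lower flange rests on z = 0 and the three cylinders share a vertical axis.

C is a run of 7 identical solid stair steps. Each tread is 920×253 mm and each step block is 202 mm high. Step 1 rests on the floor; step k is offset from step 1 by (k−1)×253 mm in y and (k−1)×202 mm in z.

The spool is on top of the stool, centred. The staircase is on the floor beside the stool on its −y side.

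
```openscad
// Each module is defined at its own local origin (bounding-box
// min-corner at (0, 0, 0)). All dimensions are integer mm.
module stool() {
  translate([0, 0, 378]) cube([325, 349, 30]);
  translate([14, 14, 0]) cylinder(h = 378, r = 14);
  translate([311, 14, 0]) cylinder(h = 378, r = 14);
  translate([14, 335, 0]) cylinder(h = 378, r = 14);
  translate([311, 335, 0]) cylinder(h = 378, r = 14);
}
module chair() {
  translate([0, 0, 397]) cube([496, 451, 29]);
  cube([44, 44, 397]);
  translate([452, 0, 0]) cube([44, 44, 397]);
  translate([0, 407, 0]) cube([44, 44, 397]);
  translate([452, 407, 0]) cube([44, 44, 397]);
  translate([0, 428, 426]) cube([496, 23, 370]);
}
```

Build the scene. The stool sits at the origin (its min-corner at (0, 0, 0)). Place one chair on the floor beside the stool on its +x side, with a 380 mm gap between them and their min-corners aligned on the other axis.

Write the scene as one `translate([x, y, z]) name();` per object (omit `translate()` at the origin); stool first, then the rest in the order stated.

stool();
translate([705, 0, 0]) chair();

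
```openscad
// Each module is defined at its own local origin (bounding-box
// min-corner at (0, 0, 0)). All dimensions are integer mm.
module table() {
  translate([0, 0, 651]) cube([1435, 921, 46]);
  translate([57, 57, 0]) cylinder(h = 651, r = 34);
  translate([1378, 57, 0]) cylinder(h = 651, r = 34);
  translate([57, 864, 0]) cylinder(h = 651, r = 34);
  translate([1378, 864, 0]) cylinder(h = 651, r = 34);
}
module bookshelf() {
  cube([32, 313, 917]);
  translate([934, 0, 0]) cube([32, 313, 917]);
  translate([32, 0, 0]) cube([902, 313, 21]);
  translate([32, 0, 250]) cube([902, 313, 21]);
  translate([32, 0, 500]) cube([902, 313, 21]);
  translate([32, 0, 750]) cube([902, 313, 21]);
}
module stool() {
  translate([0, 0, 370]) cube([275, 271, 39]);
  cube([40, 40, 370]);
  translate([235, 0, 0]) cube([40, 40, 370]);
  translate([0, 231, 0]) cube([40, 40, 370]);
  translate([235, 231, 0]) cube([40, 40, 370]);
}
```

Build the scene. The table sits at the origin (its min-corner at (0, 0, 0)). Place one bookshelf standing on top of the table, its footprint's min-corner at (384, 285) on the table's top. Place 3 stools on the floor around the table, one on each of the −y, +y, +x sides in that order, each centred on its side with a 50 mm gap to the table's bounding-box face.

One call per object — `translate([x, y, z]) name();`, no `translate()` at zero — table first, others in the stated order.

table();
translate([384, 285, 697]) bookshelf();
translate([580, -321, 0]) stool();
translate([580, 971, 0]) stool();
translate([1485, 325, 0]) stool();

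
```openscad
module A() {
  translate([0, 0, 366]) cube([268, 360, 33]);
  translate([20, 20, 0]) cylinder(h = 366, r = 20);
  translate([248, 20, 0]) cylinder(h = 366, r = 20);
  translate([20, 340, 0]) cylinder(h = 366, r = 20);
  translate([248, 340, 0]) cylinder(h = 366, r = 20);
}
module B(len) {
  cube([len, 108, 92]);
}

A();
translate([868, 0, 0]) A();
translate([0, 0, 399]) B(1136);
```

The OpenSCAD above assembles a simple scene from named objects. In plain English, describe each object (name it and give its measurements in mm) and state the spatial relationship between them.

A is a four-legged stool. The seat is 268×360 mm, 33 mm thick, top at z = 399 mm. It stands on four round legs, each 40 mm in diameter, from z = 0 to the seat underside, each leg's axis is inset half a diameter from the nearest pair of seat edges (so the leg's bounding box is flush with the corner).

B is a rectangular beam 1136 mm long (x), 108 mm deep (y), 92 mm thick (z).

The beam spans the tops of two stools placed 600 mm apart, resting at z = 399 mm.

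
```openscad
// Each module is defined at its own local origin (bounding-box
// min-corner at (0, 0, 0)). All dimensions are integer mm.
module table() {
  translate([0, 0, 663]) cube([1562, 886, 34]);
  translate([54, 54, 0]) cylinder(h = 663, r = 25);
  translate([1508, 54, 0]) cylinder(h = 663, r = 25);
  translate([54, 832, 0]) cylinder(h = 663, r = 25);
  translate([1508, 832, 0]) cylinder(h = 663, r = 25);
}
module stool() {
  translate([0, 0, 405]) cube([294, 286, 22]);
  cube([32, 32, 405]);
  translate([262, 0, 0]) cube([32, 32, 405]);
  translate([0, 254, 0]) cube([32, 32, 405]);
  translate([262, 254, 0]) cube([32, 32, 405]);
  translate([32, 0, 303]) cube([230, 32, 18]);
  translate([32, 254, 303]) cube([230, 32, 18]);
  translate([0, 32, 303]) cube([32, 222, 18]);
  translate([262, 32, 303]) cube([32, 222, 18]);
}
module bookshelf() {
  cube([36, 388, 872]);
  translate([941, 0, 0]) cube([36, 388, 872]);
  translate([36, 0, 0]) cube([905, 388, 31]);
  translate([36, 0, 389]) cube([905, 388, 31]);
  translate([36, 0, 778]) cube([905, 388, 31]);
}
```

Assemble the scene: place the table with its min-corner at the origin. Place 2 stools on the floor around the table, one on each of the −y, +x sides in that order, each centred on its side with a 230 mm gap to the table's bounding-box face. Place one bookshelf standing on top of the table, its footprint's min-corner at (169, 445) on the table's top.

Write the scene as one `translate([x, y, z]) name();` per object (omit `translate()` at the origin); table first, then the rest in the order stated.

table();
translate([634, -516, 0]) stool();
translate([1792, 300, 0]) stool();
translate([169, 445, 697]) bookshelf();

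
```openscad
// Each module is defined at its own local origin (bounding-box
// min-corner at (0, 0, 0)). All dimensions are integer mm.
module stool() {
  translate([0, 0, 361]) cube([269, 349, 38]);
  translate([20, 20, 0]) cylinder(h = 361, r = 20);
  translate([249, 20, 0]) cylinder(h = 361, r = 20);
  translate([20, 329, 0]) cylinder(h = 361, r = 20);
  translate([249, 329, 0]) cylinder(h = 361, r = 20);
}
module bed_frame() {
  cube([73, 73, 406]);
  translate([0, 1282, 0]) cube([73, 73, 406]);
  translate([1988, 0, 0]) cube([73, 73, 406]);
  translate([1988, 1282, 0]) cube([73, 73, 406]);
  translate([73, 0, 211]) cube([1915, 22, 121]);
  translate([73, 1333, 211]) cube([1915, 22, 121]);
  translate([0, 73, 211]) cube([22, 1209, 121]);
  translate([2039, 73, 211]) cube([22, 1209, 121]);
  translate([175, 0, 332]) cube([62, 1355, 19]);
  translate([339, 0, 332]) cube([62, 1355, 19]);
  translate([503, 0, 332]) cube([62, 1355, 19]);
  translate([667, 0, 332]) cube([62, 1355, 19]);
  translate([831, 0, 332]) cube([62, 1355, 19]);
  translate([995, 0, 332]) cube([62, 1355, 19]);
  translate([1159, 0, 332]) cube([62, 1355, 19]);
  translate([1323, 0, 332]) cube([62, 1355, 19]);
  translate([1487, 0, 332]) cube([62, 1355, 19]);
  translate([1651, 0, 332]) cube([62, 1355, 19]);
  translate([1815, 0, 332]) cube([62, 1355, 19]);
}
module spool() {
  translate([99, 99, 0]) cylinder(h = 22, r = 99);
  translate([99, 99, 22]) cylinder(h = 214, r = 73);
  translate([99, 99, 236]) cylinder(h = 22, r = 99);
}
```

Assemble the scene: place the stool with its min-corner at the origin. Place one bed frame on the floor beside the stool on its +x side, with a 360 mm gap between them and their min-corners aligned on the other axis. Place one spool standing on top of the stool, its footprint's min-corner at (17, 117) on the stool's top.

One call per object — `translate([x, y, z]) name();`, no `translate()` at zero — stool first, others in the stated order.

stool();
translate([629, 0, 0]) bed_frame();
translate([17, 117, 399]) spool();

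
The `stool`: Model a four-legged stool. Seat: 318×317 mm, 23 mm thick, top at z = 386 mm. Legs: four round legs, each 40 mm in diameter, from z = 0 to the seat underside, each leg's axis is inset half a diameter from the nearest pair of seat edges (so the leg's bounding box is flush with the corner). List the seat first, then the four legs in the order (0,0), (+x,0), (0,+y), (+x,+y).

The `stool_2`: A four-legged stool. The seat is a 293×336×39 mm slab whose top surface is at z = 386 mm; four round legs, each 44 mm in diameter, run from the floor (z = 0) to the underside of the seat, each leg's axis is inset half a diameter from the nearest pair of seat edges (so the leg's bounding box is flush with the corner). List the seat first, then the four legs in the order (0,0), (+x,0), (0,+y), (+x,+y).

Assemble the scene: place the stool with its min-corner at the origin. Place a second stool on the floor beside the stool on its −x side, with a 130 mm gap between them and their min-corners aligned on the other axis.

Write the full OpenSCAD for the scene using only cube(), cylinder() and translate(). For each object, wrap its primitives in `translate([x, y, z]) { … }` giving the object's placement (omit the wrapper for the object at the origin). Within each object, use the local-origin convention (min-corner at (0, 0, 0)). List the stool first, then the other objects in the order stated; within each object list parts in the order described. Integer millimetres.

translate([0, 0, 363]) cube([318, 317, 23]);
translate([20, 20, 0]) cylinder(h = 363, r = 20);
translate([298, 20, 0]) cylinder(h = 363, r = 20);
translate([20, 297, 0]) cylinder(h = 363, r = 20);
translate([298, 297, 0]) cylinder(h = 363, r = 20);
translate([-423, 0, 0]) {
  translate([0, 0, 347]) cube([293, 336, 39]);
  translate([22, 22, 0]) cylinder(h = 347, r = 22);
  translate([271, 22, 0]) cylinder(h = 347, r = 22);
  translate([22, 314, 0]) cylinder(h = 347, r = 22);
  translate([271, 314, 0]) cylinder(h = 347, r = 22);
}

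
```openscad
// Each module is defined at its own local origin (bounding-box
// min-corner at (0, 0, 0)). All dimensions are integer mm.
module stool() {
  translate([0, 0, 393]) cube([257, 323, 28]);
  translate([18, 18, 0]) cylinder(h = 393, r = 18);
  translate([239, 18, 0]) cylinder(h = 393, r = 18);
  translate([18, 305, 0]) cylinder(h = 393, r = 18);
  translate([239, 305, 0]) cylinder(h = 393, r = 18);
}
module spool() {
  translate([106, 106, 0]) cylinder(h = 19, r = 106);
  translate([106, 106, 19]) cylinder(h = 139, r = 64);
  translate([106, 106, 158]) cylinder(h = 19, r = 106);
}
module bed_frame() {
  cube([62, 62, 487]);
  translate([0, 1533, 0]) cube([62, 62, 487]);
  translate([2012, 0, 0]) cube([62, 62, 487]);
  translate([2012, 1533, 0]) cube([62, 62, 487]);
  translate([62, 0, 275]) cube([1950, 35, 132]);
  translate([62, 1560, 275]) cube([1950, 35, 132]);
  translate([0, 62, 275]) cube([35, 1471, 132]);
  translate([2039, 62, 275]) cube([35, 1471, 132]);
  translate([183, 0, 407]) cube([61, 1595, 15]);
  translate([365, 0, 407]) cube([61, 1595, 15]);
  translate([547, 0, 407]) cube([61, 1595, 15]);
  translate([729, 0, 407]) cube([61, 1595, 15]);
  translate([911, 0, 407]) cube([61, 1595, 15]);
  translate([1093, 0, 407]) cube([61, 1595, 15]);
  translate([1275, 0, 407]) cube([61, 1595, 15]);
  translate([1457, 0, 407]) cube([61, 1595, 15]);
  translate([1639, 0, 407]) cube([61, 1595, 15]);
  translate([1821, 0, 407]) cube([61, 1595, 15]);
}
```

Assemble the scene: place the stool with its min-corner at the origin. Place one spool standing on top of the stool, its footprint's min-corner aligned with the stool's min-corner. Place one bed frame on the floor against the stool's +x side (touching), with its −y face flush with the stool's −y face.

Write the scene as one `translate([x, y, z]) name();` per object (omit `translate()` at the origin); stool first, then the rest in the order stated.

stool();
translate([0, 0, 421]) spool();
translate([257, 0, 0]) bed_frame();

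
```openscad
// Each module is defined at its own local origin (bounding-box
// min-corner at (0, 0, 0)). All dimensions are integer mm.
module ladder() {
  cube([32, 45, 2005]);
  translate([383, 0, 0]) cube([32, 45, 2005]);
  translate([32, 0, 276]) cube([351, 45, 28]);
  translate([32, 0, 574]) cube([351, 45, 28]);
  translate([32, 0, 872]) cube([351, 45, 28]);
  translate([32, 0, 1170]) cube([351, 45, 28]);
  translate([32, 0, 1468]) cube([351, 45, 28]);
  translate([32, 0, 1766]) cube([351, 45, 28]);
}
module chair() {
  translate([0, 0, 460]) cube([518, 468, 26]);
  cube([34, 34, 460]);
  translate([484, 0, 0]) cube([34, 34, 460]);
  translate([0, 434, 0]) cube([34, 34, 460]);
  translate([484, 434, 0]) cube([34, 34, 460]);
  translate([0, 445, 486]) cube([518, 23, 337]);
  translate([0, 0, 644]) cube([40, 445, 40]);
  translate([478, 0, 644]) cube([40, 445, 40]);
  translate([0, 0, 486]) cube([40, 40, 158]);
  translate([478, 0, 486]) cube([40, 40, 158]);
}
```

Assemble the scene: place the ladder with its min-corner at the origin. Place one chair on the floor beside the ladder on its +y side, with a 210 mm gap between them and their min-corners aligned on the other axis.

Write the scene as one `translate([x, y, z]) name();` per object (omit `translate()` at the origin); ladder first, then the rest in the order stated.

ladder();
translate([0, 255, 0]) chair();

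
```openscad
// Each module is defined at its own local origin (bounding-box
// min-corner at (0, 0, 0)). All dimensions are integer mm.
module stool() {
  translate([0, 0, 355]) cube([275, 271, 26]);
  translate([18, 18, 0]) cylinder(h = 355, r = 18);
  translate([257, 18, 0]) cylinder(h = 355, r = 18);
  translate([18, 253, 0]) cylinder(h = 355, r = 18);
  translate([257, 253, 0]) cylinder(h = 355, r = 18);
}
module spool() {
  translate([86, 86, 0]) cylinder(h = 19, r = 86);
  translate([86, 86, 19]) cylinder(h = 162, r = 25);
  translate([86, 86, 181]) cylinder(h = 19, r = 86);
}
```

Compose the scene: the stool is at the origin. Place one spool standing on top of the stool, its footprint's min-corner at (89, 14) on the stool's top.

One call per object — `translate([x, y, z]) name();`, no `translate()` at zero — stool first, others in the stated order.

stool();
translate([89, 14, 381]) spool();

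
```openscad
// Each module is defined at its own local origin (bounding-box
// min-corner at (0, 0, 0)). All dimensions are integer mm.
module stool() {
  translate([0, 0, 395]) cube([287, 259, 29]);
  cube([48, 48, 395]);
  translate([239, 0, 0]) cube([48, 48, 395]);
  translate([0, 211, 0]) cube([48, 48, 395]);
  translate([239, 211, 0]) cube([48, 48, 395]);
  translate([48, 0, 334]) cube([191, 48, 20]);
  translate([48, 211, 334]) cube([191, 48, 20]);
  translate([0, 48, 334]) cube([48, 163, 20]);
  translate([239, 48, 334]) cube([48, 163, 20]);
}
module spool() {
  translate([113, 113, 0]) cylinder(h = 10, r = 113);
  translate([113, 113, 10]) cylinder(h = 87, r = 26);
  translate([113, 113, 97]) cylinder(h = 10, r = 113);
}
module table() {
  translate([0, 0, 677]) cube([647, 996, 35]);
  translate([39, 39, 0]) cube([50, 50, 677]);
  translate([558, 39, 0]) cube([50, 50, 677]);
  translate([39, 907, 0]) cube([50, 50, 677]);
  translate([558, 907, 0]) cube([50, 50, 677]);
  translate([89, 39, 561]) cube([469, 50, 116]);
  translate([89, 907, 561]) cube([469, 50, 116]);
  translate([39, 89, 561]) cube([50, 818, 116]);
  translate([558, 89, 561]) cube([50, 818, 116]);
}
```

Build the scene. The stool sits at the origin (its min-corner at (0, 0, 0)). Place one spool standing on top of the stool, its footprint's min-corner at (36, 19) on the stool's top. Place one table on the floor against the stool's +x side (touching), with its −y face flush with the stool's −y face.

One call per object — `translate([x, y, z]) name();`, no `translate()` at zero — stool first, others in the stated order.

stool();
translate([36, 19, 424]) spool();
translate([287, 0, 0]) table();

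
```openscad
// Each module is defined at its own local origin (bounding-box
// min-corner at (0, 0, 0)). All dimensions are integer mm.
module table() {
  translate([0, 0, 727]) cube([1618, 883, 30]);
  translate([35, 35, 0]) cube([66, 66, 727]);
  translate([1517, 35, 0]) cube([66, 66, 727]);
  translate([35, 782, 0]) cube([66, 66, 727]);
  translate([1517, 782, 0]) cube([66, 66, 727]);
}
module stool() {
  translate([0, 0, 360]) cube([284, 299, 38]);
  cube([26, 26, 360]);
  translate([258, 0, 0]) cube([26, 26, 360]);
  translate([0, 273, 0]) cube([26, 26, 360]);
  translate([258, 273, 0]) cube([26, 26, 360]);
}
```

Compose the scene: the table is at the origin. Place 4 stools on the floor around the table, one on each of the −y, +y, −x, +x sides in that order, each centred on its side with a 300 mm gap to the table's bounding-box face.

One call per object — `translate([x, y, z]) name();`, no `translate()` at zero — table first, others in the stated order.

table();
translate([667, -599, 0]) stool();
translate([667, 1183, 0]) stool();
translate([-584, 292, 0]) stool();
translate([1918, 292, 0]) stool();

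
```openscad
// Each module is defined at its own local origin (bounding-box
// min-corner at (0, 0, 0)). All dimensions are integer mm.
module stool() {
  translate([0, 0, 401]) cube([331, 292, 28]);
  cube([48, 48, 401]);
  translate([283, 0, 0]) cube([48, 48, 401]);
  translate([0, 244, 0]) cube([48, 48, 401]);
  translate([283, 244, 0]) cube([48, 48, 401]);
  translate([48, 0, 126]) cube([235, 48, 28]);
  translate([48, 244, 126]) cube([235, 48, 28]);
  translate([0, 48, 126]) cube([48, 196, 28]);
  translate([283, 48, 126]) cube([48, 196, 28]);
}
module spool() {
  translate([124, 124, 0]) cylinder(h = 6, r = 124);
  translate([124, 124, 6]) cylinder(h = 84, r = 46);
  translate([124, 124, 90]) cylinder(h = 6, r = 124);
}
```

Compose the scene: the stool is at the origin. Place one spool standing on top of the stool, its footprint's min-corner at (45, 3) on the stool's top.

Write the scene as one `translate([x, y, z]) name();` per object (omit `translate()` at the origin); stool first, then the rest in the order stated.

stool();
translate([45, 3, 429]) spool();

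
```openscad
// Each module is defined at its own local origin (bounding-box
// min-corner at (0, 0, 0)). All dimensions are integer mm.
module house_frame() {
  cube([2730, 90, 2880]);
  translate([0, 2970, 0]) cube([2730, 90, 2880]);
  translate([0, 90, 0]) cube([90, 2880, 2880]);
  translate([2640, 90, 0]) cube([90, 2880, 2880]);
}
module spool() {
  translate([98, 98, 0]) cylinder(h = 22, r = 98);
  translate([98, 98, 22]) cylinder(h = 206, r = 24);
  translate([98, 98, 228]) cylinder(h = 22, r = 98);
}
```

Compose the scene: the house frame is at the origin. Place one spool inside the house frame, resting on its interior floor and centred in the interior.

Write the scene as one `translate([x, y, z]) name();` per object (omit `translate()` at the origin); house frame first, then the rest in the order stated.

house_frame();
translate([1267, 1432, 0]) spool();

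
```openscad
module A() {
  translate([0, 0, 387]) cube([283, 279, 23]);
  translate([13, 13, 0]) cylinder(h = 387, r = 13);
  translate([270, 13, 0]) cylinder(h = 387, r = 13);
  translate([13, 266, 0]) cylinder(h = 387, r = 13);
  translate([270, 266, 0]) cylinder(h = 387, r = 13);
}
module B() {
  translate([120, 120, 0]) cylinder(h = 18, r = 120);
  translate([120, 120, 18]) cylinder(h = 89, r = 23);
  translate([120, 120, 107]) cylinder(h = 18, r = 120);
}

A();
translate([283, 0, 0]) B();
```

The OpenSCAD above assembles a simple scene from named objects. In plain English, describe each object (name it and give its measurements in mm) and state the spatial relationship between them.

A is a simple wooden stool: a rectangular seat 283 mm (x) by 279 mm (y), 23 mm thick, top face at z = 410 mm, on four round legs, each 26 mm in diameter. The legs rest on z = 0, each leg's axis is inset half a diameter from the nearest pair of seat edges (so the leg's bounding box is flush with the corner).

B is a spool: two coaxial disc flanges of radius 120 mm and thickness 18 mm, joined by a core cylinder of radius 23 mm and height 89 mm. The lower flange rests on z = 0 and the three cylinders share a vertical axis.

The spool is against the stool's +x side, with their −y faces flush.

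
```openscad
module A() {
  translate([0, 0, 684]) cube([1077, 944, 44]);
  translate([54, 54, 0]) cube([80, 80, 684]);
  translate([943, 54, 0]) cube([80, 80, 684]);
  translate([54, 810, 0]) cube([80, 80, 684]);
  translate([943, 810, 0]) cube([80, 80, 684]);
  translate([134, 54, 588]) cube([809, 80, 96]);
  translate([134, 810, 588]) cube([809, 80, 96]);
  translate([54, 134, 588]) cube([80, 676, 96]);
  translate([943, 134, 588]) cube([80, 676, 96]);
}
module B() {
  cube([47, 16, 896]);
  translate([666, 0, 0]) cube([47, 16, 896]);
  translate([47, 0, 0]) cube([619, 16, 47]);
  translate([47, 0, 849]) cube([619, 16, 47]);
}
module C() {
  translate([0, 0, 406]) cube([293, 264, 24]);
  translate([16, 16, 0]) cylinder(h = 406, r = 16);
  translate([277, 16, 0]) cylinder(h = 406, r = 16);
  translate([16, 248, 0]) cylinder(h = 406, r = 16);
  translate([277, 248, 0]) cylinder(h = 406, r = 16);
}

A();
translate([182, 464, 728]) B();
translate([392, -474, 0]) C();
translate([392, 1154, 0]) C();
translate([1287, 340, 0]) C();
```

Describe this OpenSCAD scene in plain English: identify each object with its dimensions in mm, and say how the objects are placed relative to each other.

A is a rectangular dining table. The top is 1077×944×44 mm with its upper surface at z = 728 mm. It stands on four 80×80 mm square legs, each inset 54 mm from the nearest pair of top edges, running from the floor to the underside of the top. Four apron rails, 80 mm thick and 96 mm tall, run between adjacent legs with their top edges flush with the underside of the top and their outer faces flush with the legs' outer faces.

B is a rectangular picture frame lying in the x–z plane (depth along y). The opening is 619 mm wide (x) by 802 mm tall (z), surrounded by a border 47 mm wide on all four sides. The frame is 16 mm deep and is made of two full-height vertical stiles with two horizontal rails fitted between them.

C is a simple wooden stool: a rectangular seat 293 mm (x) by 264 mm (y), 24 mm thick, top face at z = 430 mm, on four round legs, each 32 mm in diameter. The legs rest on z = 0, each leg's axis is inset half a diameter from the nearest pair of seat edges (so the leg's bounding box is flush with the corner).

The picture frame is on top of the table, centred. Three stools sit around the table at the −y, +y, +x sides.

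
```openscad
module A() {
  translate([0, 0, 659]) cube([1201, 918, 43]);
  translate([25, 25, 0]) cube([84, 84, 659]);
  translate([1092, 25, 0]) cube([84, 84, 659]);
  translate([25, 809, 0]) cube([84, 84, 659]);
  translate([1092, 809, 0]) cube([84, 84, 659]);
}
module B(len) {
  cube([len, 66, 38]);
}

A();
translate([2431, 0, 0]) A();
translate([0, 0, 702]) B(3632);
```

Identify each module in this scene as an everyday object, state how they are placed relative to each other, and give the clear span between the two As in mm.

Second table starts at x = 2431; first ends at x = 1201; clear span = 2431 − 1201 = 1230 mm.

A is a table. B is a beam. A beam spans the tops of two tables. The clear span between the two tables is 1230 mm.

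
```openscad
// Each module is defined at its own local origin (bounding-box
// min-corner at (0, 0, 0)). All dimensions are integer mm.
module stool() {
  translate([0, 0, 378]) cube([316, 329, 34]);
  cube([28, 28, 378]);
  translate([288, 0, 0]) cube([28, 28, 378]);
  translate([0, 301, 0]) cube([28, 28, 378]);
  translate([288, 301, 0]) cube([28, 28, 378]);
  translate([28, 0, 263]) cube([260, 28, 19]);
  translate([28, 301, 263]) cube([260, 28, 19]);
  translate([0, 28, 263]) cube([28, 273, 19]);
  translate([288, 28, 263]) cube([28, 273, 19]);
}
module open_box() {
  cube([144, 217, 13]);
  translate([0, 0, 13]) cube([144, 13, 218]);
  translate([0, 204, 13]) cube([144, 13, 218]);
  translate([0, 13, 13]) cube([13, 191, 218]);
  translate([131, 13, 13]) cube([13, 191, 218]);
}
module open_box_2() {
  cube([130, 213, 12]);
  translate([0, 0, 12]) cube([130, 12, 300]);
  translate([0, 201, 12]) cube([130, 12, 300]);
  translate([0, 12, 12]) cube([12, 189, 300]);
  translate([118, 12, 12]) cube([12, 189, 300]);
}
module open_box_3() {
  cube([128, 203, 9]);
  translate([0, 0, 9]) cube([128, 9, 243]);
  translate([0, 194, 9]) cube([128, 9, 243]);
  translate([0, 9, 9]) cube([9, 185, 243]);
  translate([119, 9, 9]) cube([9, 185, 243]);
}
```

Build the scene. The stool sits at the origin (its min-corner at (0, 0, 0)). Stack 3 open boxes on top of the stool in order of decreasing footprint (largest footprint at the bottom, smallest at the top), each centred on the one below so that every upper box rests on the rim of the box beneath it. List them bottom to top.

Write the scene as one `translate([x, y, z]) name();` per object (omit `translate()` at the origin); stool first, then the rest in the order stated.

stool();
translate([86, 56, 412]) open_box();
translate([93, 58, 643]) open_box_2();
translate([94, 63, 955]) open_box_3();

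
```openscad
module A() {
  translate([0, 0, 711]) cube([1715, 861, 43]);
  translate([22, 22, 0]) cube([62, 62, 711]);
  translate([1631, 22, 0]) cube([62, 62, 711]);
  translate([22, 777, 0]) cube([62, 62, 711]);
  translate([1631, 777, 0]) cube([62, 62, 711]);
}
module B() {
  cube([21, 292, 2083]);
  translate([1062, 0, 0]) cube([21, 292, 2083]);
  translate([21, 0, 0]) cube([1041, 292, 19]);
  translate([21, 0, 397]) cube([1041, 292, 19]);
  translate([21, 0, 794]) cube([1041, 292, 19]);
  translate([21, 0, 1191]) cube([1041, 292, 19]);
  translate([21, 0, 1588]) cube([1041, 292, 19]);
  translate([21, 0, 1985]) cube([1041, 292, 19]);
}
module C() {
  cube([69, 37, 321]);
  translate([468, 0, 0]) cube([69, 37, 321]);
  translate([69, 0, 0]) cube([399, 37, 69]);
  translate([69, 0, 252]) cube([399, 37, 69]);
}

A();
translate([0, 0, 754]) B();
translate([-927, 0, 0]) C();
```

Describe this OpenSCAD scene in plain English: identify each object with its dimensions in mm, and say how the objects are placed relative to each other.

A is a table: top 1715 mm (x) × 861 mm (y), 43 mm thick, upper face at z = 754 mm, on four 62×62 mm square legs, each inset 22 mm from the nearest pair of top edges, running from z = 0 to the bottom of the top.

B is a bookshelf 1083 mm wide overall, 292 mm deep and 2083 mm tall. The two sides are 21 mm thick vertical panels. 6 horizontal shelves of 19 mm thickness span between the inner faces of the sides; the lowest shelf sits on the floor and shelves are stacked with a clear vertical gap of 378 mm between each pair.

C is a rectangular picture frame lying in the x–z plane (depth along y). The opening is 399 mm wide (x) by 183 mm tall (z), surrounded by a border 69 mm wide on all four sides. The frame is 37 mm deep and is made of two full-height vertical stiles with two horizontal rails fitted between them.

The bookshelf is on top of the table. The picture frame is on the floor beside the table on its −x side.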